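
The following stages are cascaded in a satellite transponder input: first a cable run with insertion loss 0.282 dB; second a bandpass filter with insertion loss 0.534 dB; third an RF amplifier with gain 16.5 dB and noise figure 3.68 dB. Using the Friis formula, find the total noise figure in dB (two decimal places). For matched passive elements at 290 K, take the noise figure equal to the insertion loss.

Convert to linear (a loss of L dB is a gain of −L dB): F_i = 10^(NF_i/10), G_i = 10^(G_i,dB/10)
  Stage 1: F_1 = 10^(0.282/10) = 1.067, G_1 = 10^(−0.282/10) = 0.9371
  Stage 2: F_2 = 10^(0.534/10) = 1.131, G_2 = 10^(−0.534/10) = 0.8843
  Stage 3: F_3 = 10^(3.68/10) = 2.333, G_3 = 10^(16.5/10) = 44.67
Friis cascade:
  F = 1.067 + (1.131 − 1)/0.9371 + (2.333 − 1)/0.8287 = 2.816
NF = 10 log₁₀(2.816) = 4.50 dB

4.50 dB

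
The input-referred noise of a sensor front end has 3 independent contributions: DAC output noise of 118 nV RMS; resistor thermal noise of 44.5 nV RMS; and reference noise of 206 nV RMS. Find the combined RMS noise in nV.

242 nV

Uncorrelated sources add in power (mean-square): V_tot = √(ΣV_i²)
V_tot = √[(1.18×10⁻⁷)² + (4.45×10⁻⁸)² + (2.06×10⁻⁷)²] = 2.42×10⁻⁷ V = 242 nV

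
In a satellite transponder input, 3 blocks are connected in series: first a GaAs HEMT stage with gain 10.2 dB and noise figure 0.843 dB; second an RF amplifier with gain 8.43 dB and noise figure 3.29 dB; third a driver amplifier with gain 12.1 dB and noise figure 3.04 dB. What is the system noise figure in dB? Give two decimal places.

Convert to linear (a loss of L dB is a gain of −L dB): F_i = 10^(NF_i/10), G_i = 10^(G_i,dB/10)
  Stage 1: F_1 = 10^(0.843/10) = 1.214, G_1 = 10^(10.2/10) = 10.47
  Stage 2: F_2 = 10^(3.29/10) = 2.133, G_2 = 10^(8.43/10) = 6.966
  Stage 3: F_3 = 10^(3.04/10) = 2.014, G_3 = 10^(12.1/10) = 16.22
Friis cascade:
  F = 1.214 + (2.133 − 1)/10.47 + (2.014 − 1)/72.95 = 1.336
NF = 10 log₁₀(1.336) = 1.26 dB

1.26 dB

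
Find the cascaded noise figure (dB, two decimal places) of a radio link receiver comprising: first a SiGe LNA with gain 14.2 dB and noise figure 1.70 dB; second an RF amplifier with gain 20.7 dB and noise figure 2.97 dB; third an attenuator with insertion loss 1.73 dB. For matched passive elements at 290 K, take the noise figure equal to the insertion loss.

Convert to linear (a loss of L dB is a gain of −L dB): F_i = 10^(NF_i/10), G_i = 10^(G_i,dB/10)
  Stage 1: F_1 = 10^(1.70/10) = 1.479, G_1 = 10^(14.2/10) = 26.30
  Stage 2: F_2 = 10^(2.97/10) = 1.982, G_2 = 10^(20.7/10) = 117.5
  Stage 3: F_3 = 10^(1.73/10) = 1.489, G_3 = 10^(−1.73/10) = 0.6714
Friis cascade:
  F = 1.479 + (1.982 − 1)/26.30 + (1.489 − 1)/3090 = 1.517
NF = 10 log₁₀(1.517) = 1.81 dB

1.81 dB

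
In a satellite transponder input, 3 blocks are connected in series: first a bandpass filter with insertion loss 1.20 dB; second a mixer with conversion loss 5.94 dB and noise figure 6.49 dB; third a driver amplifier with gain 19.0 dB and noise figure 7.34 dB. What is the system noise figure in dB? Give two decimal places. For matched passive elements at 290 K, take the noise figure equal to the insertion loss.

Convert to linear (a loss of L dB is a gain of −L dB): F_i = 10^(NF_i/10), G_i = 10^(G_i,dB/10)
  Stage 1: F_1 = 10^(1.20/10) = 1.318, G_1 = 10^(−1.20/10) = 0.7586
  Stage 2: F_2 = 10^(6.49/10) = 4.457, G_2 = 10^(−5.94/10) = 0.2547
  Stage 3: F_3 = 10^(7.34/10) = 5.420, G_3 = 10^(19.0/10) = 79.43
Friis cascade:
  F = 1.318 + (4.457 − 1)/0.7586 + (5.420 − 1)/0.1932 = 28.75
NF = 10 log₁₀(28.75) = 14.59 dB

14.59 dB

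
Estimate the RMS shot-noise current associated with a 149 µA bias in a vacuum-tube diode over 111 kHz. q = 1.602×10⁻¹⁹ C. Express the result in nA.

2.30 nA

I_n = √(2qI·B)
2qI·B = 2 × 1.602×10⁻¹⁹ × 1.49×10⁻⁴ × 1.11×10⁵ = 5.30×10⁻¹⁸ A²
I_n = √(5.30×10⁻¹⁸) = 2.30×10⁻⁹ A = 2.30 nA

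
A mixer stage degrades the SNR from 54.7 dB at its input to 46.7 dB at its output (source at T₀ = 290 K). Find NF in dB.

NF (dB) = SNR_in(dB) − SNR_out(dB) when the source is at T₀
NF = 54.7 − 46.7 = 8.0 dB

8.0 dB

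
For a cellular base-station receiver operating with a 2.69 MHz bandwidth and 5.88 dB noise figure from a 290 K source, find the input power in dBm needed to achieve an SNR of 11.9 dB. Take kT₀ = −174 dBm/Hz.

Sensitivity = −174 + 10 log₁₀(B) + NF + SNR_min
= −174 + 64.3 + 5.88 + 11.9
= −91.92 dBm → −91.9 dBm

−91.9 dBm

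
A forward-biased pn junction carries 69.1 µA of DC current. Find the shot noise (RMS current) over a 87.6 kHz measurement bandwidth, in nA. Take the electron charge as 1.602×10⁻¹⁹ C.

1.39 nA

I_n = √(2qI·B)
2qI·B = 2 × 1.602×10⁻¹⁹ × 6.91×10⁻⁵ × 8.76×10⁴ = 1.94×10⁻¹⁸ A²
I_n = √(1.94×10⁻¹⁸) = 1.39×10⁻⁹ A = 1.39 nA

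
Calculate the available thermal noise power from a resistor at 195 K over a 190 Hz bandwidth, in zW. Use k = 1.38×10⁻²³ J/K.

511 zW

P_n = kTB = 1.38×10⁻²³ × 195 × 1.90×10² = 5.11×10⁻¹⁹ W = 511 zW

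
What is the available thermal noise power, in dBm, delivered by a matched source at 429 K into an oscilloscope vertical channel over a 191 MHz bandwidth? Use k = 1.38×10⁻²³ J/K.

P_n = kTB = 1.38×10⁻²³ × 429 × 1.91×10⁸ = 1.13×10⁻¹² W
In dBm: 10 log₁₀(1.13×10⁻¹² / 10⁻³) = −89.5 dBm

−89.5 dBm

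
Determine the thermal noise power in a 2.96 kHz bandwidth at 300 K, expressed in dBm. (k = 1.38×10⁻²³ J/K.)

P_n = kTB = 1.38×10⁻²³ × 300 × 2.96×10³ = 1.23×10⁻¹⁷ W
In dBm: 10 log₁₀(1.23×10⁻¹⁷ / 10⁻³) = −139.1 dBm

−139.1 dBm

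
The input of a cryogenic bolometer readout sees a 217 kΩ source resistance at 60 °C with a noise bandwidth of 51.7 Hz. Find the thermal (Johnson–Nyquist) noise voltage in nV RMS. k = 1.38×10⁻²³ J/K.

454 nV

T = 60 °C + 273.15 = 333.15 K
V_n = √(4kTRB)
4kTRB = 4 × 1.38×10⁻²³ × 333.15 × 2.17×10⁵ × 5.17×10¹ = 2.06×10⁻¹³ V²
V_n = √(2.06×10⁻¹³) = 4.54×10⁻⁷ V = 454 nV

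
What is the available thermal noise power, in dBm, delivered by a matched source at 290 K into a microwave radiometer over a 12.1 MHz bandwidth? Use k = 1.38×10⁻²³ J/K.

−103.1 dBm

P_n = kTB = 1.38×10⁻²³ × 290 × 1.21×10⁷ = 4.84×10⁻¹⁴ W
In dBm: 10 log₁₀(4.84×10⁻¹⁴ / 10⁻³) = −103.1 dBm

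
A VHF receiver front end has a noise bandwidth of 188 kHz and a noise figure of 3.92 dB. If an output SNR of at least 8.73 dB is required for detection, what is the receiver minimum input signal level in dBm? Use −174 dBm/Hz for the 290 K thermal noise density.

−108.6 dBm

Sensitivity = −174 + 10 log₁₀(B) + NF + SNR_min
= −174 + 52.74 + 3.92 + 8.73
= −108.61 dBm → −108.6 dBm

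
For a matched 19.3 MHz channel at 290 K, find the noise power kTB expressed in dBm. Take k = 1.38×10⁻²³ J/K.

P_n = kTB = 1.38×10⁻²³ × 290 × 1.93×10⁷ = 7.72×10⁻¹⁴ W
In dBm: 10 log₁₀(7.72×10⁻¹⁴ / 10⁻³) = −101.1 dBm

−101.1 dBm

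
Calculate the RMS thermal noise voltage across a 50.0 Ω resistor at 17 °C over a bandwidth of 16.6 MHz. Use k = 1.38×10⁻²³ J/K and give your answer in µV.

3.65 µV

T = 17 °C + 273.15 = 290.15 K
V_n = √(4kTRB)
4kTRB = 4 × 1.38×10⁻²³ × 290.15 × 5.00×10¹ × 1.66×10⁷ = 1.33×10⁻¹¹ V²
V_n = √(1.33×10⁻¹¹) = 3.65×10⁻⁶ V = 3.65 µV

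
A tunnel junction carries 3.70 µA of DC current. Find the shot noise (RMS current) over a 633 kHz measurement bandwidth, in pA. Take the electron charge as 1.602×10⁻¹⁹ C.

866 pA

I_n = √(2qI·B)
2qI·B = 2 × 1.602×10⁻¹⁹ × 3.70×10⁻⁶ × 6.33×10⁵ = 7.50×10⁻¹⁹ A²
I_n = √(7.50×10⁻¹⁹) = 8.66×10⁻¹⁰ A = 866 pA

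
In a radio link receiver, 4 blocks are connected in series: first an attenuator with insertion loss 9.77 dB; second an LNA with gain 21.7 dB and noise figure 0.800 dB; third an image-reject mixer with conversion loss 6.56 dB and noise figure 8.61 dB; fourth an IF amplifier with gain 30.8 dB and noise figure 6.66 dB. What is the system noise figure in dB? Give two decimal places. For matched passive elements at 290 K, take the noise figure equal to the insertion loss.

11.09 dB

Convert to linear (a loss of L dB is a gain of −L dB): F_i = 10^(NF_i/10), G_i = 10^(G_i,dB/10)
  Stage 1: F_1 = 10^(9.77/10) = 9.484, G_1 = 10^(−9.77/10) = 0.1054
  Stage 2: F_2 = 10^(0.800/10) = 1.202, G_2 = 10^(21.7/10) = 147.9
  Stage 3: F_3 = 10^(8.61/10) = 7.261, G_3 = 10^(−6.56/10) = 0.2208
  Stage 4: F_4 = 10^(6.66/10) = 4.634, G_4 = 10^(30.8/10) = 1202
Friis cascade:
  F = 9.484 + (1.202 − 1)/0.1054 + (7.261 − 1)/15.60 + (4.634 − 1)/3.443 = 12.86
NF = 10 log₁₀(12.86) = 11.09 dB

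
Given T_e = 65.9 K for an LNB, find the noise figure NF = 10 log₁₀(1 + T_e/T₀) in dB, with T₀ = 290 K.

0.889 dB

F = 1 + T_e/T₀ = 1 + 65.9/290 = 1.22724
NF = 10 log₁₀(1.22724) = 0.889 dB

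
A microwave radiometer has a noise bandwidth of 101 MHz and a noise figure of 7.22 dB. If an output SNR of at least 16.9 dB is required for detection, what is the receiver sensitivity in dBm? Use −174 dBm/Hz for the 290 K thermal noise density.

Sensitivity = −174 + 10 log₁₀(B) + NF + SNR_min
= −174 + 80.04 + 7.22 + 16.9
= −69.84 dBm → −69.8 dBm

−69.8 dBm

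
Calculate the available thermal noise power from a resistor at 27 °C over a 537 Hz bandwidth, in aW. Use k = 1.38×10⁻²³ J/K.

T = 27 °C + 273.15 = 300.15 K
P_n = kTB = 1.38×10⁻²³ × 300.15 × 5.37×10² = 2.22×10⁻¹⁸ W = 2.22 aW

2.22 aW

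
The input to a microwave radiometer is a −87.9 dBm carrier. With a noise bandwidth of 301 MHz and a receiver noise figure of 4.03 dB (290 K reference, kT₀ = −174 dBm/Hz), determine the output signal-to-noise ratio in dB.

−2.7 dB

Noise floor: N = −174 + 10 log₁₀(B) + NF
10 log₁₀(3.01×10⁸) = 84.79 dB
N = −174 + 84.79 + 4.03 = −85.18 dBm
SNR = P_sig − N = −87.9 − (−85.18) = −2.72 dB → −2.7 dB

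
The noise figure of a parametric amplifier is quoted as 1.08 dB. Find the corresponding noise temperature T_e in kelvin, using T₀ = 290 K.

F = 10^(1.08/10) = 1.28233
T_e = (F − 1)·T₀ = (1.28233 − 1) × 290 = 81.9 K

81.9 K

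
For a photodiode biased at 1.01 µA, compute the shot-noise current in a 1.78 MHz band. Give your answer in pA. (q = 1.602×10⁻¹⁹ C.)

759 pA

I_n = √(2qI·B)
2qI·B = 2 × 1.602×10⁻¹⁹ × 1.01×10⁻⁶ × 1.78×10⁶ = 5.76×10⁻¹⁹ A²
I_n = √(5.76×10⁻¹⁹) = 7.59×10⁻¹⁰ A = 759 pA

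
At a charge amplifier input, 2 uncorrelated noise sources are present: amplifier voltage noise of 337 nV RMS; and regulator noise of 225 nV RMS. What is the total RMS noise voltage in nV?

405 nV

Uncorrelated sources add in power (mean-square): V_tot = √(ΣV_i²)
V_tot = √[(3.37×10⁻⁷)² + (2.25×10⁻⁷)²] = 4.05×10⁻⁷ V = 405 nV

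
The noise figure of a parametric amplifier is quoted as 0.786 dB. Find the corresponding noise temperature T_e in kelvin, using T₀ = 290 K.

57.5 K

F = 10^(0.786/10) = 1.1984
T_e = (F − 1)·T₀ = (1.1984 − 1) × 290 = 57.5 K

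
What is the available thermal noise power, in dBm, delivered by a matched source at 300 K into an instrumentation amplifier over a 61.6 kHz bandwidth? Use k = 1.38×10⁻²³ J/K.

P_n = kTB = 1.38×10⁻²³ × 300 × 6.16×10⁴ = 2.55×10⁻¹⁶ W
In dBm: 10 log₁₀(2.55×10⁻¹⁶ / 10⁻³) = −125.9 dBm

−125.9 dBm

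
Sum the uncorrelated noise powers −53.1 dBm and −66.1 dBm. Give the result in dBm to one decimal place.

−52.9 dBm

Convert to linear, add, convert back:
P₁ = 4.90×10⁻⁹ W, P₂ = 2.45×10⁻¹⁰ W
P_tot = 5.14×10⁻⁹ W → 10 log₁₀(P_tot / 10⁻³) = −52.9 dBm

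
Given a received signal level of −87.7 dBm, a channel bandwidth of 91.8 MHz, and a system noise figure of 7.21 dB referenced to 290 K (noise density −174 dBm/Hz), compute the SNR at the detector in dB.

−0.5 dB

Noise floor: N = −174 + 10 log₁₀(B) + NF
10 log₁₀(9.18×10⁷) = 79.63 dB
N = −174 + 79.63 + 7.21 = −87.16 dBm
SNR = P_sig − N = −87.7 − (−87.16) = −0.54 dB → −0.5 dB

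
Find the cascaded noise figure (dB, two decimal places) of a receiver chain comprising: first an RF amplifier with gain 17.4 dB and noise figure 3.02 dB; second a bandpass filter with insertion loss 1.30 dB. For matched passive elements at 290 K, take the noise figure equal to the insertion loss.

3.03 dB

Convert to linear (a loss of L dB is a gain of −L dB): F_i = 10^(NF_i/10), G_i = 10^(G_i,dB/10)
  Stage 1: F_1 = 10^(3.02/10) = 2.004, G_1 = 10^(17.4/10) = 54.95
  Stage 2: F_2 = 10^(1.30/10) = 1.349, G_2 = 10^(−1.30/10) = 0.7413
Friis cascade:
  F = 2.004 + (1.349 − 1)/54.95 = 2.011
NF = 10 log₁₀(2.011) = 3.03 dB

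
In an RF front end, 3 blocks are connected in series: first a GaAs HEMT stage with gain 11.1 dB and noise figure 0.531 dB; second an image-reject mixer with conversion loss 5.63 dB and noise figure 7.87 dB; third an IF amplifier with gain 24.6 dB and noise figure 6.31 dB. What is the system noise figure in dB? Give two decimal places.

3.90 dB

Convert to linear (a loss of L dB is a gain of −L dB): F_i = 10^(NF_i/10), G_i = 10^(G_i,dB/10)
  Stage 1: F_1 = 10^(0.531/10) = 1.130, G_1 = 10^(11.1/10) = 12.88
  Stage 2: F_2 = 10^(7.87/10) = 6.124, G_2 = 10^(−5.63/10) = 0.2735
  Stage 3: F_3 = 10^(6.31/10) = 4.276, G_3 = 10^(24.6/10) = 288.4
Friis cascade:
  F = 1.130 + (6.124 − 1)/12.88 + (4.276 − 1)/3.524 = 2.457
NF = 10 log₁₀(2.457) = 3.90 dB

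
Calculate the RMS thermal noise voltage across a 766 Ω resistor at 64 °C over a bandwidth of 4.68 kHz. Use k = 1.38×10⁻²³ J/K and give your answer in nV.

T = 64 °C + 273.15 = 337.15 K
V_n = √(4kTRB)
4kTRB = 4 × 1.38×10⁻²³ × 337.15 × 7.66×10² × 4.68×10³ = 6.67×10⁻¹⁴ V²
V_n = √(6.67×10⁻¹⁴) = 2.58×10⁻⁷ V = 258 nV

258 nV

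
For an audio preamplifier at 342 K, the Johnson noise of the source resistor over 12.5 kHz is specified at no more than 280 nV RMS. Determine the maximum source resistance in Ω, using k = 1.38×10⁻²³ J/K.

332 Ω

Johnson–Nyquist: V_n = √(4kTRB) ⇒ R = V_n² / (4kTB)
4kTB = 4 × 1.38×10⁻²³ × 342 × 1.25×10⁴ = 2.36×10⁻¹⁶
R = (2.80×10⁻⁷)² / 2.36×10⁻¹⁶ = 3.32×10² Ω = 332 Ω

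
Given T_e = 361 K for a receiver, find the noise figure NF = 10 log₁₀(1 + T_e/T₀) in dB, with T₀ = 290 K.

F = 1 + T_e/T₀ = 1 + 361/290 = 2.24483
NF = 10 log₁₀(2.24483) = 3.51 dB

3.51 dB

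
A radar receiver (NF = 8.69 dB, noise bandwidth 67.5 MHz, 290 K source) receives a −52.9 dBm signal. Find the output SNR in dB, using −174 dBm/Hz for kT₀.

34.1 dB

Noise floor: N = −174 + 10 log₁₀(B) + NF
10 log₁₀(6.75×10⁷) = 78.29 dB
N = −174 + 78.29 + 8.69 = −87.02 dBm
SNR = P_sig − N = −52.9 − (−87.02) = 34.12 dB → 34.1 dB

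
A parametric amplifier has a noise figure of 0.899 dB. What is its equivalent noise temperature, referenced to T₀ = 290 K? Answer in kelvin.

66.7 K

F = 10^(0.899/10) = 1.22999
T_e = (F − 1)·T₀ = (1.22999 − 1) × 290 = 66.7 K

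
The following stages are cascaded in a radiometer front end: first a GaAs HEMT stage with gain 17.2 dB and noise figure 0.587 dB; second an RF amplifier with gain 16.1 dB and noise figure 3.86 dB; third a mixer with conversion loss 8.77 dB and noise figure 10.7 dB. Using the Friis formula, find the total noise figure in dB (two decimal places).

Convert to linear (a loss of L dB is a gain of −L dB): F_i = 10^(NF_i/10), G_i = 10^(G_i,dB/10)
  Stage 1: F_1 = 10^(0.587/10) = 1.145, G_1 = 10^(17.2/10) = 52.48
  Stage 2: F_2 = 10^(3.86/10) = 2.432, G_2 = 10^(16.1/10) = 40.74
  Stage 3: F_3 = 10^(10.7/10) = 11.75, G_3 = 10^(−8.77/10) = 0.1327
Friis cascade:
  F = 1.145 + (2.432 − 1)/52.48 + (11.75 − 1)/2138 = 1.177
NF = 10 log₁₀(1.177) = 0.71 dB

0.71 dB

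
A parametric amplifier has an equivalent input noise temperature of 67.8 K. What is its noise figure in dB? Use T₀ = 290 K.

0.912 dB

F = 1 + T_e/T₀ = 1 + 67.8/290 = 1.23379
NF = 10 log₁₀(1.23379) = 0.912 dB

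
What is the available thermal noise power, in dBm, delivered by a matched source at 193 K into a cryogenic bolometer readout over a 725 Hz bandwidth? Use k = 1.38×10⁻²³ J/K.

P_n = kTB = 1.38×10⁻²³ × 193 × 7.25×10² = 1.93×10⁻¹⁸ W
In dBm: 10 log₁₀(1.93×10⁻¹⁸ / 10⁻³) = −147.1 dBm

−147.1 dBm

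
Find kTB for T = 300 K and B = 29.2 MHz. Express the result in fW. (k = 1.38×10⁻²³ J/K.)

121 fW

P_n = kTB = 1.38×10⁻²³ × 300 × 2.92×10⁷ = 1.21×10⁻¹³ W = 121 fW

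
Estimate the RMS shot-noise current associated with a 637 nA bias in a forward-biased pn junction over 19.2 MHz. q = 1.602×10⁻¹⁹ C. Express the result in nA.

1.98 nA

I_n = √(2qI·B)
2qI·B = 2 × 1.602×10⁻¹⁹ × 6.37×10⁻⁷ × 1.92×10⁷ = 3.92×10⁻¹⁸ A²
I_n = √(3.92×10⁻¹⁸) = 1.98×10⁻⁹ A = 1.98 nA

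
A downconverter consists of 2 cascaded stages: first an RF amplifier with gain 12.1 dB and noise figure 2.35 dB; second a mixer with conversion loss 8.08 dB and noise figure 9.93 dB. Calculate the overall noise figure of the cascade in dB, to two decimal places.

Convert to linear (a loss of L dB is a gain of −L dB): F_i = 10^(NF_i/10), G_i = 10^(G_i,dB/10)
  Stage 1: F_1 = 10^(2.35/10) = 1.718, G_1 = 10^(12.1/10) = 16.22
  Stage 2: F_2 = 10^(9.93/10) = 9.840, G_2 = 10^(−8.08/10) = 0.1556
Friis cascade:
  F = 1.718 + (9.840 − 1)/16.22 = 2.263
NF = 10 log₁₀(2.263) = 3.55 dB

3.55 dB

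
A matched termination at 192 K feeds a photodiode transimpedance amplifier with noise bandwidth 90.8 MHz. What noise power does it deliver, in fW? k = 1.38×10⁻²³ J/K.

P_n = kTB = 1.38×10⁻²³ × 192 × 9.08×10⁷ = 2.41×10⁻¹³ W = 241 fW

241 fW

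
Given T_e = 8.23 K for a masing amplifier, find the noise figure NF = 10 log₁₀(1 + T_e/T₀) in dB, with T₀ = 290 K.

F = 1 + T_e/T₀ = 1 + 8.23/290 = 1.02838
NF = 10 log₁₀(1.02838) = 0.122 dB

0.122 dB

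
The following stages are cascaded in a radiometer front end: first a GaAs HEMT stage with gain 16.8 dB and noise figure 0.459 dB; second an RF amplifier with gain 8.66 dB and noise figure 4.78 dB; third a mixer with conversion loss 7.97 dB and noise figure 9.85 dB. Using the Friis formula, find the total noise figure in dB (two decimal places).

Convert to linear (a loss of L dB is a gain of −L dB): F_i = 10^(NF_i/10), G_i = 10^(G_i,dB/10)
  Stage 1: F_1 = 10^(0.459/10) = 1.111, G_1 = 10^(16.8/10) = 47.86
  Stage 2: F_2 = 10^(4.78/10) = 3.006, G_2 = 10^(8.66/10) = 7.345
  Stage 3: F_3 = 10^(9.85/10) = 9.661, G_3 = 10^(−7.97/10) = 0.1596
Friis cascade:
  F = 1.111 + (3.006 − 1)/47.86 + (9.661 − 1)/351.6 = 1.178
NF = 10 log₁₀(1.178) = 0.71 dB

0.71 dB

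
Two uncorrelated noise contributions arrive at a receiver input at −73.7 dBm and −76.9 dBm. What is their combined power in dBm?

Convert to linear, add, convert back:
P₁ = 4.27×10⁻¹¹ W, P₂ = 2.04×10⁻¹¹ W
P_tot = 6.31×10⁻¹¹ W → 10 log₁₀(P_tot / 10⁻³) = −72.0 dBm

−72.0 dBm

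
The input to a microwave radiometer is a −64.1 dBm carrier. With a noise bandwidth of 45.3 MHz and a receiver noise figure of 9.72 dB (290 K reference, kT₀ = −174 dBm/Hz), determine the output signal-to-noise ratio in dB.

23.6 dB

Noise floor: N = −174 + 10 log₁₀(B) + NF
10 log₁₀(4.53×10⁷) = 76.56 dB
N = −174 + 76.56 + 9.72 = −87.72 dBm
SNR = P_sig − N = −64.1 − (−87.72) = 23.62 dB → 23.6 dB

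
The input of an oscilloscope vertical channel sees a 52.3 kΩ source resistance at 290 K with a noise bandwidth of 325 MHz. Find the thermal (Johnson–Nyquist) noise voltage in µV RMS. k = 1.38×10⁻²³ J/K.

V_n = √(4kTRB)
4kTRB = 4 × 1.38×10⁻²³ × 290 × 5.23×10⁴ × 3.25×10⁸ = 2.72×10⁻⁷ V²
V_n = √(2.72×10⁻⁷) = 5.22×10⁻⁴ V = 522 µV

522 µV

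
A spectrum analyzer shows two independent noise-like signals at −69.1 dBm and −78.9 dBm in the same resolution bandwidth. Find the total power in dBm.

Convert to linear, add, convert back:
P₁ = 1.23×10⁻¹⁰ W, P₂ = 1.29×10⁻¹¹ W
P_tot = 1.36×10⁻¹⁰ W → 10 log₁₀(P_tot / 10⁻³) = −68.7 dBm

−68.7 dBm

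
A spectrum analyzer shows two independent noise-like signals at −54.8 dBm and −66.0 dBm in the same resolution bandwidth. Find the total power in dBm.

−54.5 dBm

Convert to linear, add, convert back:
P₁ = 3.31×10⁻⁹ W, P₂ = 2.51×10⁻¹⁰ W
P_tot = 3.56×10⁻⁹ W → 10 log₁₀(P_tot / 10⁻³) = −54.5 dBm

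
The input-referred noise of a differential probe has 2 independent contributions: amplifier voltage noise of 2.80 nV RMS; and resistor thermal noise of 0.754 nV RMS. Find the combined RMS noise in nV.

2.90 nV

Uncorrelated sources add in power (mean-square): V_tot = √(ΣV_i²)
V_tot = √[(2.80×10⁻⁹)² + (7.54×10⁻¹⁰)²] = 2.90×10⁻⁹ V = 2.90 nV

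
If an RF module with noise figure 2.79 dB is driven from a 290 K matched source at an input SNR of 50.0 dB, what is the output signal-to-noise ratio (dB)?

By definition F = SNR_in/SNR_out, so in dB: SNR_out = SNR_in − NF
SNR_out = 50.0 − 2.79 = 47.21 dB

47.21 dB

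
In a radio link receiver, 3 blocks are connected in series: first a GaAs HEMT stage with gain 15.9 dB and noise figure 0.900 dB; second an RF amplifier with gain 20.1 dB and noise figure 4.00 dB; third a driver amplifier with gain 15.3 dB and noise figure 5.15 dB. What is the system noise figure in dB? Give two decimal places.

1.04 dB

Convert to linear (a loss of L dB is a gain of −L dB): F_i = 10^(NF_i/10), G_i = 10^(G_i,dB/10)
  Stage 1: F_1 = 10^(0.900/10) = 1.230, G_1 = 10^(15.9/10) = 38.90
  Stage 2: F_2 = 10^(4.00/10) = 2.512, G_2 = 10^(20.1/10) = 102.3
  Stage 3: F_3 = 10^(5.15/10) = 3.273, G_3 = 10^(15.3/10) = 33.88
Friis cascade:
  F = 1.230 + (2.512 − 1)/38.90 + (3.273 − 1)/3981 = 1.270
NF = 10 log₁₀(1.270) = 1.04 dB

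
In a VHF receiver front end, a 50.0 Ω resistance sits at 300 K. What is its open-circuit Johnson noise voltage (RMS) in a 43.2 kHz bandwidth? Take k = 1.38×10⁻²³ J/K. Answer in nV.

V_n = √(4kTRB)
4kTRB = 4 × 1.38×10⁻²³ × 300 × 5.00×10¹ × 4.32×10⁴ = 3.58×10⁻¹⁴ V²
V_n = √(3.58×10⁻¹⁴) = 1.89×10⁻⁷ V = 189 nV

189 nV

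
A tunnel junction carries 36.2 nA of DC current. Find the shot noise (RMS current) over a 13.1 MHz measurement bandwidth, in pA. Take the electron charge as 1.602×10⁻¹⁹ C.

I_n = √(2qI·B)
2qI·B = 2 × 1.602×10⁻¹⁹ × 3.62×10⁻⁸ × 1.31×10⁷ = 1.52×10⁻¹⁹ A²
I_n = √(1.52×10⁻¹⁹) = 3.90×10⁻¹⁰ A = 390 pA

390 pA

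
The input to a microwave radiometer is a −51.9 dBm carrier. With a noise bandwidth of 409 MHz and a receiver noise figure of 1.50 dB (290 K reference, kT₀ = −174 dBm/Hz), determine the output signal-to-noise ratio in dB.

34.5 dB

Noise floor: N = −174 + 10 log₁₀(B) + NF
10 log₁₀(4.09×10⁸) = 86.12 dB
N = −174 + 86.12 + 1.50 = −86.38 dBm
SNR = P_sig − N = −51.9 − (−86.38) = 34.48 dB → 34.5 dB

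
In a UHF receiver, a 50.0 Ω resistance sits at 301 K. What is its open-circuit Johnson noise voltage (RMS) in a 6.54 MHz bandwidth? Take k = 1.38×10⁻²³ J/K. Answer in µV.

V_n = √(4kTRB)
4kTRB = 4 × 1.38×10⁻²³ × 301 × 5.00×10¹ × 6.54×10⁶ = 5.43×10⁻¹² V²
V_n = √(5.43×10⁻¹²) = 2.33×10⁻⁶ V = 2.33 µV

2.33 µV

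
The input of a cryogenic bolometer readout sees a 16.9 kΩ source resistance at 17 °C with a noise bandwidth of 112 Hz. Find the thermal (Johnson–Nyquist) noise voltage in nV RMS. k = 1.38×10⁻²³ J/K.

174 nV

T = 17 °C + 273.15 = 290.15 K
V_n = √(4kTRB)
4kTRB = 4 × 1.38×10⁻²³ × 290.15 × 1.69×10⁴ × 1.12×10² = 3.03×10⁻¹⁴ V²
V_n = √(3.03×10⁻¹⁴) = 1.74×10⁻⁷ V = 174 nV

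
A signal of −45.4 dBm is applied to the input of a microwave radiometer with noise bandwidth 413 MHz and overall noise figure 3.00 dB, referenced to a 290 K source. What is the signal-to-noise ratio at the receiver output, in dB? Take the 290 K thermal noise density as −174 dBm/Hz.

39.4 dB

Noise floor: N = −174 + 10 log₁₀(B) + NF
10 log₁₀(4.13×10⁸) = 86.16 dB
N = −174 + 86.16 + 3.00 = −84.84 dBm
SNR = P_sig − N = −45.4 − (−84.84) = 39.44 dB → 39.4 dB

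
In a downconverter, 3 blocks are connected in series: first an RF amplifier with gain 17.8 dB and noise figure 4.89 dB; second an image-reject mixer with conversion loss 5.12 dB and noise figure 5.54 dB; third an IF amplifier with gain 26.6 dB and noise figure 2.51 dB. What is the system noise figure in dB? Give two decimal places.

5.01 dB

Convert to linear (a loss of L dB is a gain of −L dB): F_i = 10^(NF_i/10), G_i = 10^(G_i,dB/10)
  Stage 1: F_1 = 10^(4.89/10) = 3.083, G_1 = 10^(17.8/10) = 60.26
  Stage 2: F_2 = 10^(5.54/10) = 3.581, G_2 = 10^(−5.12/10) = 0.3076
  Stage 3: F_3 = 10^(2.51/10) = 1.782, G_3 = 10^(26.6/10) = 457.1
Friis cascade:
  F = 3.083 + (3.581 − 1)/60.26 + (1.782 − 1)/18.54 = 3.168
NF = 10 log₁₀(3.168) = 5.01 dB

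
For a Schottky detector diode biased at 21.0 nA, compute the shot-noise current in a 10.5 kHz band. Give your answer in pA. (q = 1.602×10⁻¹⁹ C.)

I_n = √(2qI·B)
2qI·B = 2 × 1.602×10⁻¹⁹ × 2.10×10⁻⁸ × 1.05×10⁴ = 7.06×10⁻²³ A²
I_n = √(7.06×10⁻²³) = 8.41×10⁻¹² A = 8.41 pA

8.41 pA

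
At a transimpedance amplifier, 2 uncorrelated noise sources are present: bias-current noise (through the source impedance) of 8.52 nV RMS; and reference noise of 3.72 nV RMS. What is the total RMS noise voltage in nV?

Uncorrelated sources add in power (mean-square): V_tot = √(ΣV_i²)
V_tot = √[(8.52×10⁻⁹)² + (3.72×10⁻⁹)²] = 9.30×10⁻⁹ V = 9.30 nV

9.30 nV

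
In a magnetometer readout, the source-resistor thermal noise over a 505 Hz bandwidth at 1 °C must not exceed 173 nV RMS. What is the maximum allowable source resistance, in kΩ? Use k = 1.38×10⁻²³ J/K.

T = 1 °C + 273.15 = 274.15 K
Johnson–Nyquist: V_n = √(4kTRB) ⇒ R = V_n² / (4kTB)
4kTB = 4 × 1.38×10⁻²³ × 274.15 × 5.05×10² = 7.64×10⁻¹⁸
R = (1.73×10⁻⁷)² / 7.64×10⁻¹⁸ = 3.92×10³ Ω = 3.92 kΩ

3.92 kΩ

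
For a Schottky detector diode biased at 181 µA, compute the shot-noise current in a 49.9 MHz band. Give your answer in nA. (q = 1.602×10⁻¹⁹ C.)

53.8 nA

I_n = √(2qI·B)
2qI·B = 2 × 1.602×10⁻¹⁹ × 1.81×10⁻⁴ × 4.99×10⁷ = 2.89×10⁻¹⁵ A²
I_n = √(2.89×10⁻¹⁵) = 5.38×10⁻⁸ A = 53.8 nA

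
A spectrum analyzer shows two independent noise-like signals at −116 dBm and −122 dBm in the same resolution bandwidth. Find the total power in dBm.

Convert to linear, add, convert back:
P₁ = 2.51×10⁻¹⁵ W, P₂ = 6.31×10⁻¹⁶ W
P_tot = 3.14×10⁻¹⁵ W → 10 log₁₀(P_tot / 10⁻³) = −115.0 dBm

−115.0 dBm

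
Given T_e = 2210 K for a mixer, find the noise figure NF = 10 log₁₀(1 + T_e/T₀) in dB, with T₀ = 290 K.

9.36 dB

F = 1 + T_e/T₀ = 1 + 2210/290 = 8.62069
NF = 10 log₁₀(8.62069) = 9.36 dB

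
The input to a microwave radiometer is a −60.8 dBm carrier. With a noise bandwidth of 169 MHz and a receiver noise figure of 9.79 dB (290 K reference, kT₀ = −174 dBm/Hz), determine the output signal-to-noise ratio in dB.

Noise floor: N = −174 + 10 log₁₀(B) + NF
10 log₁₀(1.69×10⁸) = 82.28 dB
N = −174 + 82.28 + 9.79 = −81.93 dBm
SNR = P_sig − N = −60.8 − (−81.93) = 21.13 dB → 21.1 dB

21.1 dB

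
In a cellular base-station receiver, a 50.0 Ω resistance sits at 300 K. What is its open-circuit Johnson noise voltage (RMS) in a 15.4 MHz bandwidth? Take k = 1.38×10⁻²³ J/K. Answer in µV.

3.57 µV

V_n = √(4kTRB)
4kTRB = 4 × 1.38×10⁻²³ × 300 × 5.00×10¹ × 1.54×10⁷ = 1.28×10⁻¹¹ V²
V_n = √(1.28×10⁻¹¹) = 3.57×10⁻⁶ V = 3.57 µV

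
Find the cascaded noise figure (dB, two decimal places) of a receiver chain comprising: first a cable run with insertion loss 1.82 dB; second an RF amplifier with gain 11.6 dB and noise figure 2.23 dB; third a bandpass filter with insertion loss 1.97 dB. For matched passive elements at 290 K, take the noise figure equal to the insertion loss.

Convert to linear (a loss of L dB is a gain of −L dB): F_i = 10^(NF_i/10), G_i = 10^(G_i,dB/10)
  Stage 1: F_1 = 10^(1.82/10) = 1.521, G_1 = 10^(−1.82/10) = 0.6577
  Stage 2: F_2 = 10^(2.23/10) = 1.671, G_2 = 10^(11.6/10) = 14.45
  Stage 3: F_3 = 10^(1.97/10) = 1.574, G_3 = 10^(−1.97/10) = 0.6353
Friis cascade:
  F = 1.521 + (1.671 − 1)/0.6577 + (1.574 − 1)/9.506 = 2.601
NF = 10 log₁₀(2.601) = 4.15 dB

4.15 dB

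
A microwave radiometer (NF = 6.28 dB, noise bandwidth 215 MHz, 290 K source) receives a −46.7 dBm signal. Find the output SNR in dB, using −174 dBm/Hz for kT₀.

Noise floor: N = −174 + 10 log₁₀(B) + NF
10 log₁₀(2.15×10⁸) = 83.32 dB
N = −174 + 83.32 + 6.28 = −84.40 dBm
SNR = P_sig − N = −46.7 − (−84.40) = 37.70 dB → 37.7 dB

37.7 dB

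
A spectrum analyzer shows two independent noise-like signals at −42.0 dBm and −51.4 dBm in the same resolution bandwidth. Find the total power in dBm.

Convert to linear, add, convert back:
P₁ = 6.31×10⁻⁸ W, P₂ = 7.24×10⁻⁹ W
P_tot = 7.03×10⁻⁸ W → 10 log₁₀(P_tot / 10⁻³) = −41.5 dBm

−41.5 dBm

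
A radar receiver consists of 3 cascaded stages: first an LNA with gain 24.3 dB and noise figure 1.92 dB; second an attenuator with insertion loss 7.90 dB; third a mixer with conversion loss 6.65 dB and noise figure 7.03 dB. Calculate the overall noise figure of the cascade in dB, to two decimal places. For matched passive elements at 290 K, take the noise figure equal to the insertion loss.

Convert to linear (a loss of L dB is a gain of −L dB): F_i = 10^(NF_i/10), G_i = 10^(G_i,dB/10)
  Stage 1: F_1 = 10^(1.92/10) = 1.556, G_1 = 10^(24.3/10) = 269.2
  Stage 2: F_2 = 10^(7.90/10) = 6.166, G_2 = 10^(−7.90/10) = 0.1622
  Stage 3: F_3 = 10^(7.03/10) = 5.047, G_3 = 10^(−6.65/10) = 0.2163
Friis cascade:
  F = 1.556 + (6.166 − 1)/269.2 + (5.047 − 1)/43.65 = 1.668
NF = 10 log₁₀(1.668) = 2.22 dB

2.22 dB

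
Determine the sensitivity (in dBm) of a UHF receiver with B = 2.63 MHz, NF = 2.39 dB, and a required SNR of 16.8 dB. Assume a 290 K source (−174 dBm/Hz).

Sensitivity = −174 + 10 log₁₀(B) + NF + SNR_min
= −174 + 64.2 + 2.39 + 16.8
= −90.61 dBm → −90.6 dBm

−90.6 dBm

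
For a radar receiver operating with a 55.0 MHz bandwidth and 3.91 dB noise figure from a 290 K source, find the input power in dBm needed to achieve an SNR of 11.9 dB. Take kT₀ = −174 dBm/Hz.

Sensitivity = −174 + 10 log₁₀(B) + NF + SNR_min
= −174 + 77.4 + 3.91 + 11.9
= −80.79 dBm → −80.8 dBm

−80.8 dBm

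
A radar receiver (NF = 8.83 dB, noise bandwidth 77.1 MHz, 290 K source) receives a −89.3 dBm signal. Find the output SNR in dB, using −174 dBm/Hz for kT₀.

Noise floor: N = −174 + 10 log₁₀(B) + NF
10 log₁₀(7.71×10⁷) = 78.87 dB
N = −174 + 78.87 + 8.83 = −86.30 dBm
SNR = P_sig − N = −89.3 − (−86.30) = −3.00 dB → −3.0 dB

−3.0 dB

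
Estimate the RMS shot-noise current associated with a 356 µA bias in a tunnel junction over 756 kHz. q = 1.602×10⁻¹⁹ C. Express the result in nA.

I_n = √(2qI·B)
2qI·B = 2 × 1.602×10⁻¹⁹ × 3.56×10⁻⁴ × 7.56×10⁵ = 8.62×10⁻¹⁷ A²
I_n = √(8.62×10⁻¹⁷) = 9.29×10⁻⁹ A = 9.29 nA

9.29 nA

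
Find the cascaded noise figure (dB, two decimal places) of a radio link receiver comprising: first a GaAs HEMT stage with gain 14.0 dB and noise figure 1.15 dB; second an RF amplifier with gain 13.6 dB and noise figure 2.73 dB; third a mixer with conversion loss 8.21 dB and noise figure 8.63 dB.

1.30 dB

Convert to linear (a loss of L dB is a gain of −L dB): F_i = 10^(NF_i/10), G_i = 10^(G_i,dB/10)
  Stage 1: F_1 = 10^(1.15/10) = 1.303, G_1 = 10^(14.0/10) = 25.12
  Stage 2: F_2 = 10^(2.73/10) = 1.875, G_2 = 10^(13.6/10) = 22.91
  Stage 3: F_3 = 10^(8.63/10) = 7.295, G_3 = 10^(−8.21/10) = 0.1510
Friis cascade:
  F = 1.303 + (1.875 − 1)/25.12 + (7.295 − 1)/575.4 = 1.349
NF = 10 log₁₀(1.349) = 1.30 dB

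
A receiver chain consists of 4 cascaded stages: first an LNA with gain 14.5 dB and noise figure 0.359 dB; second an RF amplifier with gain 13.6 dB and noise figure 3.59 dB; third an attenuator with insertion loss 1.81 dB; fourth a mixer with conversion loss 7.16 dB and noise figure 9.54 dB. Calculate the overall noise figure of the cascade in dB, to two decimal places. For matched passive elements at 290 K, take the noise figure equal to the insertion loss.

Convert to linear (a loss of L dB is a gain of −L dB): F_i = 10^(NF_i/10), G_i = 10^(G_i,dB/10)
  Stage 1: F_1 = 10^(0.359/10) = 1.086, G_1 = 10^(14.5/10) = 28.18
  Stage 2: F_2 = 10^(3.59/10) = 2.286, G_2 = 10^(13.6/10) = 22.91
  Stage 3: F_3 = 10^(1.81/10) = 1.517, G_3 = 10^(−1.81/10) = 0.6592
  Stage 4: F_4 = 10^(9.54/10) = 8.995, G_4 = 10^(−7.16/10) = 0.1923
Friis cascade:
  F = 1.086 + (2.286 − 1)/28.18 + (1.517 − 1)/645.7 + (8.995 − 1)/425.6 = 1.151
NF = 10 log₁₀(1.151) = 0.61 dB

0.61 dB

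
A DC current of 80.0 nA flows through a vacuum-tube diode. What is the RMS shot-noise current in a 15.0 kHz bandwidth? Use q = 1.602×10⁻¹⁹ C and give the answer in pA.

19.6 pA

I_n = √(2qI·B)
2qI·B = 2 × 1.602×10⁻¹⁹ × 8.00×10⁻⁸ × 1.50×10⁴ = 3.84×10⁻²² A²
I_n = √(3.84×10⁻²²) = 1.96×10⁻¹¹ A = 19.6 pA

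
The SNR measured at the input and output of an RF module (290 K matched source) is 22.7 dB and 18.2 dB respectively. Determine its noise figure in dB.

4.5 dB

NF (dB) = SNR_in(dB) − SNR_out(dB) when the source is at T₀
NF = 22.7 − 18.2 = 4.5 dB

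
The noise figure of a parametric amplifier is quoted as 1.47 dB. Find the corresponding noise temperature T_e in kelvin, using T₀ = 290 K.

F = 10^(1.47/10) = 1.40281
T_e = (F − 1)·T₀ = (1.40281 − 1) × 290 = 117 K

117 K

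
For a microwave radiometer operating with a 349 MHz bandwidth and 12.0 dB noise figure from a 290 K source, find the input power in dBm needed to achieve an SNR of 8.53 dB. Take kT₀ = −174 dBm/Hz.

−68.0 dBm

Sensitivity = −174 + 10 log₁₀(B) + NF + SNR_min
= −174 + 85.43 + 12.0 + 8.53
= −68.04 dBm → −68.0 dBm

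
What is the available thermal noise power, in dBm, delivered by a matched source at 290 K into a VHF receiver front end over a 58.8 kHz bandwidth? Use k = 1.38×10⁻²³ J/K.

P_n = kTB = 1.38×10⁻²³ × 290 × 5.88×10⁴ = 2.35×10⁻¹⁶ W
In dBm: 10 log₁₀(2.35×10⁻¹⁶ / 10⁻³) = −126.3 dBm

−126.3 dBm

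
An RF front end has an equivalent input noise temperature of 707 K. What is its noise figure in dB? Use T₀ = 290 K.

5.36 dB

F = 1 + T_e/T₀ = 1 + 707/290 = 3.43793
NF = 10 log₁₀(3.43793) = 5.36 dB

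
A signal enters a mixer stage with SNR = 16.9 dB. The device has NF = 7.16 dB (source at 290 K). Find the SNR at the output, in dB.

9.74 dB

By definition F = SNR_in/SNR_out, so in dB: SNR_out = SNR_in − NF
SNR_out = 16.9 − 7.16 = 9.74 dB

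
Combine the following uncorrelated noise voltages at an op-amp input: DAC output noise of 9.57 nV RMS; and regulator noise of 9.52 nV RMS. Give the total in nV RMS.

13.5 nV

Uncorrelated sources add in power (mean-square): V_tot = √(ΣV_i²)
V_tot = √[(9.57×10⁻⁹)² + (9.52×10⁻⁹)²] = 1.35×10⁻⁸ V = 13.5 nV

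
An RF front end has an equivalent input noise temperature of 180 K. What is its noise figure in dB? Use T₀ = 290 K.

2.10 dB

F = 1 + T_e/T₀ = 1 + 180/290 = 1.62069
NF = 10 log₁₀(1.62069) = 2.10 dB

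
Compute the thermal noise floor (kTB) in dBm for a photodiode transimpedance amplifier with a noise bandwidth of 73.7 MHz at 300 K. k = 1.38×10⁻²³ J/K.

−95.2 dBm

P_n = kTB = 1.38×10⁻²³ × 300 × 7.37×10⁷ = 3.05×10⁻¹³ W
In dBm: 10 log₁₀(3.05×10⁻¹³ / 10⁻³) = −95.2 dBm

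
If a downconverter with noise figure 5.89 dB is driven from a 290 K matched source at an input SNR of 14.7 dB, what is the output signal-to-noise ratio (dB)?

8.81 dB

By definition F = SNR_in/SNR_out, so in dB: SNR_out = SNR_in − NF
SNR_out = 14.7 − 5.89 = 8.81 dB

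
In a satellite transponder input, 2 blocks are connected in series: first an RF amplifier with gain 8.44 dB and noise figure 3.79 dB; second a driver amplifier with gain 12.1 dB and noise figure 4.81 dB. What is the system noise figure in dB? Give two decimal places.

4.29 dB

Convert to linear (a loss of L dB is a gain of −L dB): F_i = 10^(NF_i/10), G_i = 10^(G_i,dB/10)
  Stage 1: F_1 = 10^(3.79/10) = 2.393, G_1 = 10^(8.44/10) = 6.982
  Stage 2: F_2 = 10^(4.81/10) = 3.027, G_2 = 10^(12.1/10) = 16.22
Friis cascade:
  F = 2.393 + (3.027 − 1)/6.982 = 2.684
NF = 10 log₁₀(2.684) = 4.29 dB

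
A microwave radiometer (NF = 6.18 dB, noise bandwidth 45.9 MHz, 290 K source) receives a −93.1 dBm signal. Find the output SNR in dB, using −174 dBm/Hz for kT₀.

Noise floor: N = −174 + 10 log₁₀(B) + NF
10 log₁₀(4.59×10⁷) = 76.62 dB
N = −174 + 76.62 + 6.18 = −91.20 dBm
SNR = P_sig − N = −93.1 − (−91.20) = −1.90 dB → −1.9 dB

−1.9 dB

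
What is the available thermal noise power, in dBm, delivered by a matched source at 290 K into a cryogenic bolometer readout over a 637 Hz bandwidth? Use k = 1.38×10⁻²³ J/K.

P_n = kTB = 1.38×10⁻²³ × 290 × 6.37×10² = 2.55×10⁻¹⁸ W
In dBm: 10 log₁₀(2.55×10⁻¹⁸ / 10⁻³) = −145.9 dBm

−145.9 dBm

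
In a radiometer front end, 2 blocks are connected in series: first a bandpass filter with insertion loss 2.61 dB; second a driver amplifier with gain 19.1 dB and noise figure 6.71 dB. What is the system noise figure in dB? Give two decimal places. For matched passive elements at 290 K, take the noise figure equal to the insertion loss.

9.32 dB

Convert to linear (a loss of L dB is a gain of −L dB): F_i = 10^(NF_i/10), G_i = 10^(G_i,dB/10)
  Stage 1: F_1 = 10^(2.61/10) = 1.824, G_1 = 10^(−2.61/10) = 0.5483
  Stage 2: F_2 = 10^(6.71/10) = 4.688, G_2 = 10^(19.1/10) = 81.28
Friis cascade:
  F = 1.824 + (4.688 − 1)/0.5483 = 8.551
NF = 10 log₁₀(8.551) = 9.32 dB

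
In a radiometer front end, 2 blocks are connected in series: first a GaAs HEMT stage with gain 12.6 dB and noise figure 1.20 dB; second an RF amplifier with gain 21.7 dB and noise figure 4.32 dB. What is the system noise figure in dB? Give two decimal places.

1.50 dB

Convert to linear (a loss of L dB is a gain of −L dB): F_i = 10^(NF_i/10), G_i = 10^(G_i,dB/10)
  Stage 1: F_1 = 10^(1.20/10) = 1.318, G_1 = 10^(12.6/10) = 18.20
  Stage 2: F_2 = 10^(4.32/10) = 2.704, G_2 = 10^(21.7/10) = 147.9
Friis cascade:
  F = 1.318 + (2.704 − 1)/18.20 = 1.412
NF = 10 log₁₀(1.412) = 1.50 dB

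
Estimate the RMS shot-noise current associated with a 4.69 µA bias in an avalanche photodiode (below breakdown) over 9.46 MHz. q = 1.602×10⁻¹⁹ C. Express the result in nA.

3.77 nA

I_n = √(2qI·B)
2qI·B = 2 × 1.602×10⁻¹⁹ × 4.69×10⁻⁶ × 9.46×10⁶ = 1.42×10⁻¹⁷ A²
I_n = √(1.42×10⁻¹⁷) = 3.77×10⁻⁹ A = 3.77 nA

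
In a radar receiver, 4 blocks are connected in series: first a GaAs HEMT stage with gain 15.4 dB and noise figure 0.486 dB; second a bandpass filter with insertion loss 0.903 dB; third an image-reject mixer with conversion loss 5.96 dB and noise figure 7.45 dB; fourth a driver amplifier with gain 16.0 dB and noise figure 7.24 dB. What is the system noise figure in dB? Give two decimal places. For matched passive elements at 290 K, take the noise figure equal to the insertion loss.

2.76 dB

Convert to linear (a loss of L dB is a gain of −L dB): F_i = 10^(NF_i/10), G_i = 10^(G_i,dB/10)
  Stage 1: F_1 = 10^(0.486/10) = 1.118, G_1 = 10^(15.4/10) = 34.67
  Stage 2: F_2 = 10^(0.903/10) = 1.231, G_2 = 10^(−0.903/10) = 0.8123
  Stage 3: F_3 = 10^(7.45/10) = 5.559, G_3 = 10^(−5.96/10) = 0.2535
  Stage 4: F_4 = 10^(7.24/10) = 5.297, G_4 = 10^(16.0/10) = 39.81
Friis cascade:
  F = 1.118 + (1.231 − 1)/34.67 + (5.559 − 1)/28.16 + (5.297 − 1)/7.140 = 1.889
NF = 10 log₁₀(1.889) = 2.76 dB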